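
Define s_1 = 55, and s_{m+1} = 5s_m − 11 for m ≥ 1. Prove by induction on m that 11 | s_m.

Base case: s_1 = 55 = 11·5, so 11 | s_1.
Assume 11 | s_j, so s_j = 11t for some integer t.
Then s_{j+1} = 5s_j − 11 = 5·(11t) − 11 = 11(5t − 1), so 11 | s_{j+1}.
Hence 11 | s_m for every m ≥ 1, by induction.

11 | s_m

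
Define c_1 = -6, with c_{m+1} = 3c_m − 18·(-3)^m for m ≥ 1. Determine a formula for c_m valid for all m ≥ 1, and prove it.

Claim: c_m = 3^m + 3·(-3)^m.

Base case: c_1 = -6, and 3^1 + 3·(-3)^1 = 3 − 9 = -6.
Assume c_r = 3^r + 3·(-3)^r for some r ≥ 1.
Then c_{r+1} = 3c_r − 18·(-3)^r = 3·(3^r + 3·(-3)^r) − 18·(-3)^r = 3^{r+1} + 9·(-3)^r − 18·(-3)^r = 3^{r+1} − 9·(-3)^r = 3^{r+1} + 3·(-3)^{r+1}.
Hence c_m = 3^m + 3·(-3)^m for every m ≥ 1, by induction.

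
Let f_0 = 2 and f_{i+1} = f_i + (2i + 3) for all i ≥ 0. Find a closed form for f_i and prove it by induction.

Claim: f_i = i^2 + 2i + 2.

Base case: f_0 = 2, and 0^2 + 2·0 + 2 = 2.
Assume f_m = m^2 + 2m + 2.
Then f_{m+1} = f_m + (2m + 3) = (m^2 + 2m + 2) + (2m + 3) = m^2 + 4m + 5,
and (m+1)^2 + 2·(m+1) + 2 = m^2 + 4m + 5.
This completes the inductive step, so f_i = i^2 + 2i + 2 for all i ≥ 0.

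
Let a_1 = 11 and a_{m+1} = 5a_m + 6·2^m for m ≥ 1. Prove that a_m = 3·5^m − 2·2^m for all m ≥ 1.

Base case: a_1 = 11, and 3·5^1 − 2·2^1 = 15 − 4 = 11.
Assume a_j = 3·5^j − 2·2^j for some j ≥ 1.
Then a_{j+1} = 5a_j + 6·2^j = 5·(3·5^j − 2·2^j) + 6·2^j = 3·5^{j+1} − 10·2^j + 6·2^j = 3·5^{j+1} − 4·2^j = 3·5^{j+1} − 2·2^{j+1}.
This completes the inductive step, so a_m = 3·5^m − 2·2^m for all m ≥ 1.

a_m = 3·5^m − 2·2^m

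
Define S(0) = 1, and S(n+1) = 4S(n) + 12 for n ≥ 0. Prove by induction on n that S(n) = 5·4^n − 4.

Base case: S(0) = 1, and 5·4^0 − 4 = 5 − 4 = 1.
Assume S(r) = 5·4^r − 4 for some r ≥ 0.
Then S(r+1) = 4S(r) + 12 = 4·(5·4^r − 4) + 12 = 20·4^r − 16 + 12 = 5·4^{r+1} − 4.
Hence S(n) = 5·4^n − 4 for every n ≥ 0, by induction.

S(n) = 5·4^n − 4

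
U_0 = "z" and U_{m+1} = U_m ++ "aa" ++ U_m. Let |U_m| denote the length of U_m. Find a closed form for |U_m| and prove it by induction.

Claim: |U_m| = 3·2^m − 2.

Base case: |U_0| = 1, and 3·2^0 − 2 = 1.
Assume |U_j| = 3·2^j − 2.
Then |U_{j+1}| = |U_j| + 2 + |U_j| = 2|U_j| + 2 = 2(3·2^j − 2) + 2 = 3·2^{j+1} − 4 + 2 = 3·2^{j+1} − 2.
This completes the inductive step, so |U_m| = 3·2^m − 2 for all m ≥ 0.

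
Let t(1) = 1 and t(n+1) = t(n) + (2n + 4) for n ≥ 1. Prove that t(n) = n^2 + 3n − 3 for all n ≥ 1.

Base case: t(1) = 1, and 1^2 + 3·1 − 3 = 1.
Assume t(k) = k^2 + 3k − 3.
Then t(k+1) = t(k) + (2k + 4) = (k^2 + 3k − 3) + (2k + 4) = k^2 + 5k + 1,
and (k+1)^2 + 3·(k+1) − 3 = k^2 + 5k + 1.
This completes the inductive step, so t(n) = n^2 + 3n − 3 for all n ≥ 1.

t(n) = n^2 + 3n − 3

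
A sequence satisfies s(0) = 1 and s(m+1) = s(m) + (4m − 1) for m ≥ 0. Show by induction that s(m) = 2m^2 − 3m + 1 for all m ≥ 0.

Base case: s(0) = 1, and 2·0^2 − 3·0 + 1 = 1.
Assume s(k) = 2k^2 − 3k + 1.
Then s(k+1) = s(k) + (4k − 1) = (2k^2 − 3k + 1) + (4k − 1) = 2k^2 + k,
and 2·(k+1)^2 − 3·(k+1) + 1 = 2k^2 + k.
Hence s(m) = 2m^2 − 3m + 1 for every m ≥ 0, by induction.

s(m) = 2m^2 − 3m + 1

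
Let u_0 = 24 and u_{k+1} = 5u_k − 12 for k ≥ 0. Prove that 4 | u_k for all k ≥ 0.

Base case: u_0 = 24 = 4·6, so 4 | u_0.
Assume 4 | u_m, so u_m = 4t for some integer t.
Then u_{m+1} = 5u_m − 12 = 5·(4t) − 12 = 4(5t − 3), so 4 | u_{m+1}.
Hence 4 | u_k for every k ≥ 0, by induction.

4 | u_k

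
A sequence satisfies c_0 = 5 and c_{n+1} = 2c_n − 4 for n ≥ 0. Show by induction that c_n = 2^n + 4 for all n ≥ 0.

Base case: c_0 = 5, and 2^0 + 4 = 1 + 4 = 5.
Assume c_r = 2^r + 4 for some r ≥ 0.
Then c_{r+1} = 2c_r − 4 = 2·(2^r + 4) − 4 = 2^{r+1} + 8 − 4 = 2^{r+1} + 4.
Hence c_n = 2^n + 4 for every n ≥ 0, by induction.

c_n = 2^n + 4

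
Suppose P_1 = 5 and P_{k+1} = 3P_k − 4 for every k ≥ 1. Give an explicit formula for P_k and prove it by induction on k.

Claim: P_k = 3^k + 2.

Base case: P_1 = 5, and 3^1 + 2 = 3 + 2 = 5.
Assume P_j = 3^j + 2 for some j ≥ 1.
Then P_{j+1} = 3P_j − 4 = 3·(3^j + 2) − 4 = 3^{j+1} + 6 − 4 = 3^{j+1} + 2.
By induction, P_k = 3^k + 2 for all k ≥ 1.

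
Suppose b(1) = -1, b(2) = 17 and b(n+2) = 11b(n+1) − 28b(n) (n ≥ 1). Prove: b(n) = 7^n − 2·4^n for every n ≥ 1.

Base cases: b(1) = -1 and 7^1 − 2·4^1 = -1; b(2) = 17 and 7^2 − 2·4^2 = 17.
Assume b(i) = 7^i − 2·4^i for all 1 ≤ i ≤ j, where j ≥ 2.
Then b(j+1) = 11b(j) − 28b(j−1) = 11·(7^j − 2·4^j) − 28·(7^{j−1} − 2·4^{j−1}) = (11·7 − 28)7^{j−1} − 2·(11·4 − 28)4^{j−1} = 49·7^{j−1} − 32·4^{j−1} = 7^{j+1} − 2·4^{j+1}.
Hence b(n) = 7^n − 2·4^n for every n ≥ 1, by strong induction.

b(n) = 7^n − 2·4^n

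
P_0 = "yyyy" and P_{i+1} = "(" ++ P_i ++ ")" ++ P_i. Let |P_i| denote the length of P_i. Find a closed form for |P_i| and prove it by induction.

Claim: |P_i| = 6·2^i − 2.

Base case: |P_0| = 4, and 6·2^0 − 2 = 4.
Assume |P_j| = 6·2^j − 2.
Then |P_{j+1}| = 1 + |P_j| + 1 + |P_j| = 2|P_j| + 2 = 2(6·2^j − 2) + 2 = 6·2^{j+1} − 4 + 2 = 6·2^{j+1} − 2.
Hence |P_i| = 6·2^i − 2 for every i ≥ 0, by induction.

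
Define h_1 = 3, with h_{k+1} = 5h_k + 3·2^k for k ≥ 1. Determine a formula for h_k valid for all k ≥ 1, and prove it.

Claim: h_k = 5^k − 2^k.

Base case: h_1 = 3, and 5^1 − 2^1 = 5 − 2 = 3.
Assume h_m = 5^m − 2^m for some m ≥ 1.
Then h_{m+1} = 5h_m + 3·2^m = 5·(5^m − 2^m) + 3·2^m = 5^{m+1} − 5·2^m + 3·2^m = 5^{m+1} − 2·2^m = 5^{m+1} − 2^{m+1}.
By induction, h_k = 5^k − 2^k for all k ≥ 1.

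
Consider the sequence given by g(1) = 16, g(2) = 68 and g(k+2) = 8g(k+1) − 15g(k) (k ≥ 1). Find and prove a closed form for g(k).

Claim: g(k) = 2·3^k + 2·5^k.

Base cases: g(1) = 16 and 2·3^1 + 2·5^1 = 16; g(2) = 68 and 2·3^2 + 2·5^2 = 68.
Assume g(j) = 2·3^j + 2·5^j for all 1 ≤ j ≤ r, where r ≥ 2.
Then g(r+1) = 8g(r) − 15g(r−1) = 8·(2·3^r + 2·5^r) − 15·(2·3^{r−1} + 2·5^{r−1}) = 2·(8·3 − 15)3^{r−1} + 2·(8·5 − 15)5^{r−1} = 18·3^{r−1} + 50·5^{r−1} = 2·3^{r+1} + 2·5^{r+1}.
This completes the inductive step, so g(k) = 2·3^k + 2·5^k for all k ≥ 1.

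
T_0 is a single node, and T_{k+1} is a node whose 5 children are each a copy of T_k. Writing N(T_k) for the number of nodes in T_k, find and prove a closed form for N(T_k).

Claim: N(T_k) = (5^{k+1} − 1)/4.

Base case: N(T_0) = 1, and (5^{0+1} − 1)/4 = 1.
Assume N(T_r) = (5^{r+1} − 1)/4.
Then N(T_{r+1}) = 1 + 5N(T_r) = 1 + 5·(5^{r+1} − 1)/4 = 1 + (5^{r+2} − 5)/4 = (4 + 5^{r+2} − 5)/4 = (5^{r+2} − 1)/4.
Hence N(T_k) = (5^{k+1} − 1)/4 for every k ≥ 0, by induction.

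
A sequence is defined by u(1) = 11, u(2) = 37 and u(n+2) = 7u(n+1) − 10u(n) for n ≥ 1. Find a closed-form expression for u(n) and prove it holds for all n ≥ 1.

Claim: u(n) = 3·2^n + 5^n.

Base cases: u(1) = 11 and 3·2^1 + 5^1 = 11; u(2) = 37 and 3·2^2 + 5^2 = 37.
Assume u(j) = 3·2^j + 5^j for all 1 ≤ j ≤ k, where k ≥ 2.
Then u(k+1) = 7u(k) − 10u(k−1) = 7·(3·2^k + 5^k) − 10·(3·2^{k−1} + 5^{k−1}) = 3·(7·2 − 10)2^{k−1} + (7·5 − 10)5^{k−1} = 12·2^{k−1} + 25·5^{k−1} = 3·2^{k+1} + 5^{k+1}.
So the formula holds for k+1, and by strong induction u(n) = 3·2^n + 5^n for all n ≥ 1.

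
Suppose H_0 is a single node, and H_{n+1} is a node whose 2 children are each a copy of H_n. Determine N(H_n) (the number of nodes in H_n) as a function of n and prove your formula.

Claim: N(H_n) = 2^{n+1} − 1.

Base case: N(H_0) = 1, and 2^{0+1} − 1 = 1.
Assume N(H_r) = 2^{r+1} − 1.
Then N(H_{r+1}) = 1 + 2N(H_r) = 1 + 2(2^{r+1} − 1) = 2^{r+2} − 2 + 1 = 2^{r+2} − 1.
This completes the inductive step, so N(H_n) = 2^{n+1} − 1 for all n ≥ 0.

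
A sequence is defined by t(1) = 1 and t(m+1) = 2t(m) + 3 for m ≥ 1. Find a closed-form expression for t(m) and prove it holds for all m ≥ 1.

Claim: t(m) = 2^{m+1} − 3.

Base case: t(1) = 1, and 2^{1+1} − 3 = 4 − 3 = 1.
Assume t(r) = 2^{r+1} − 3 for some r ≥ 1.
Then t(r+1) = 2t(r) + 3 = 2·(2^{r+1} − 3) + 3 = 2^{r+2} − 6 + 3 = 2^{r+2} − 3.
Hence t(m) = 2^{m+1} − 3 for every m ≥ 1, by induction.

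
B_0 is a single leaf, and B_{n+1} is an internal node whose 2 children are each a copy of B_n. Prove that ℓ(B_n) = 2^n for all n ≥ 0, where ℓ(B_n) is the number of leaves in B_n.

Base case: ℓ(B_0) = 1, and 2^0 = 1.
Assume ℓ(B_j) = 2^j.
Then ℓ(B_{j+1}) = 2·ℓ(B_j) = 2·2^j = 2^{j+1}.
So the formula holds for j+1, and by induction ℓ(B_n) = 2^n for all n ≥ 0.

ℓ(B_n) = 2^n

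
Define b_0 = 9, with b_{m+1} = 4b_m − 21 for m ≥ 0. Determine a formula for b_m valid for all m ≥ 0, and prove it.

Claim: b_m = 2·4^m + 7.

Base case: b_0 = 9, and 2·4^0 + 7 = 2 + 7 = 9.
Assume b_j = 2·4^j + 7 for some j ≥ 0.
Then b_{j+1} = 4b_j − 21 = 4·(2·4^j + 7) − 21 = 8·4^j + 28 − 21 = 2·4^{j+1} + 7.
Hence b_m = 2·4^m + 7 for every m ≥ 0, by induction.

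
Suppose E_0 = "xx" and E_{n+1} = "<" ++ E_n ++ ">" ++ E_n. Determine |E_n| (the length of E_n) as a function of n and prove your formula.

Claim: |E_n| = 2^{n+2} − 2.

Base case: |E_0| = 2, and 2^{0+2} − 2 = 2.
Assume |E_k| = 2^{k+2} − 2.
Then |E_{k+1}| = 1 + |E_k| + 1 + |E_k| = 2|E_k| + 2 = 2(2^{k+2} − 2) + 2 = 2^{k+3} − 4 + 2 = 2^{k+3} − 2.
By induction, |E_n| = 2^{n+2} − 2 for all n ≥ 0.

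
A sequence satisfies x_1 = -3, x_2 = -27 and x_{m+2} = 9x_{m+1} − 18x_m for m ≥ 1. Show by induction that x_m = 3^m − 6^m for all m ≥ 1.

Base cases: x_1 = -3 and 3^1 − 6^1 = -3; x_2 = -27 and 3^2 − 6^2 = -27.
Assume x_j = 3^j − 6^j for all 1 ≤ j ≤ r, where r ≥ 2.
Then x_{r+1} = 9x_r − 18x_{r−1} = 9·(3^r − 6^r) − 18·(3^{r−1} − 6^{r−1}) = (9·3 − 18)3^{r−1} − (9·6 − 18)6^{r−1} = 9·3^{r−1} − 36·6^{r−1} = 3^{r+1} − 6^{r+1}.
By strong induction, x_m = 3^m − 6^m for all m ≥ 1.

x_m = 3^m − 6^m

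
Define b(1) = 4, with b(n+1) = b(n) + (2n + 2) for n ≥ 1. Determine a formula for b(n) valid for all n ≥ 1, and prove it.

Claim: b(n) = n^2 + n + 2.

Base case: b(1) = 4, and 1^2 + 1 + 2 = 4.
Assume b(k) = k^2 + k + 2.
Then b(k+1) = b(k) + (2k + 2) = (k^2 + k + 2) + (2k + 2) = k^2 + 3k + 4,
and (k+1)^2 + (k+1) + 2 = k^2 + 3k + 4.
This completes the inductive step, so b(n) = n^2 + n + 2 for all n ≥ 1.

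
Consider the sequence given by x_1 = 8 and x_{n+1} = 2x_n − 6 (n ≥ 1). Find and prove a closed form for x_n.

Claim: x_n = 2^n + 6.

Base case: x_1 = 8, and 2^1 + 6 = 2 + 6 = 8.
Assume x_k = 2^k + 6 for some k ≥ 1.
Then x_{k+1} = 2x_k − 6 = 2·(2^k + 6) − 6 = 2^{k+1} + 12 − 6 = 2^{k+1} + 6.
Hence x_n = 2^n + 6 for every n ≥ 1, by induction.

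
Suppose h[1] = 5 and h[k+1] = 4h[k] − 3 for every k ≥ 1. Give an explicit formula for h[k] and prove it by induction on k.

Claim: h[k] = 4^k + 1.

Base case: h[1] = 5, and 4^1 + 1 = 4 + 1 = 5.
Assume h[m] = 4^m + 1 for some m ≥ 1.
Then h[m+1] = 4h[m] − 3 = 4·(4^m + 1) − 3 = 4^{m+1} + 4 − 3 = 4^{m+1} + 1.
So the formula holds for m+1, and by induction h[k] = 4^k + 1 for all k ≥ 1.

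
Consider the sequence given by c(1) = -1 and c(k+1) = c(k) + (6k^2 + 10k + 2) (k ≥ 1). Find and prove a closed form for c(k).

Claim: c(k) = 2k^3 + 2k^2 − 2k − 3.

Base case: c(1) = -1, and 2·1^3 + 2·1^2 − 2·1 − 3 = -1.
Assume c(m) = 2m^3 + 2m^2 − 2m − 3.
Then c(m+1) = c(m) + (6m^2 + 10m + 2) = (2m^3 + 2m^2 − 2m − 3) + (6m^2 + 10m + 2) = 2m^3 + 8m^2 + 8m − 1,
and 2·(m+1)^3 + 2·(m+1)^2 − 2·(m+1) − 3 = 2m^3 + 8m^2 + 8m − 1.
Hence c(k) = 2k^3 + 2k^2 − 2k − 3 for every k ≥ 1, by induction.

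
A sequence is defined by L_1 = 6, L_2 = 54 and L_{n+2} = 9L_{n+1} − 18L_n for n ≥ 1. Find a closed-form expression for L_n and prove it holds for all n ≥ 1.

Claim: L_n = 2·6^n − 2·3^n.

Base cases: L_1 = 6 and 2·6^1 − 2·3^1 = 6; L_2 = 54 and 2·6^2 − 2·3^2 = 54.
Assume L_j = 2·6^j − 2·3^j for all 1 ≤ j ≤ r, where r ≥ 2.
Then L_{r+1} = 9L_r − 18L_{r−1} = 9·(2·6^r − 2·3^r) − 18·(2·6^{r−1} − 2·3^{r−1}) = 2·(9·6 − 18)6^{r−1} − 2·(9·3 − 18)3^{r−1} = 72·6^{r−1} − 18·3^{r−1} = 2·6^{r+1} − 2·3^{r+1}.
So the formula holds for r+1, and by strong induction L_n = 2·6^n − 2·3^n for all n ≥ 1.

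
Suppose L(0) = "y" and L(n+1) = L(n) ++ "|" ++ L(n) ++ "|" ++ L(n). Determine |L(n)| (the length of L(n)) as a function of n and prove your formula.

Claim: |L(n)| = 2·3^n − 1.

Base case: |L(0)| = 1, and 2·3^0 − 1 = 1.
Assume |L(m)| = 2·3^m − 1.
Then |L(m+1)| = 3|L(m)| + 2 = 3(2·3^m − 1) + 2 = 2·3^{m+1} − 3 + 2 = 2·3^{m+1} − 1.
By induction, |L(n)| = 2·3^n − 1 for all n ≥ 0.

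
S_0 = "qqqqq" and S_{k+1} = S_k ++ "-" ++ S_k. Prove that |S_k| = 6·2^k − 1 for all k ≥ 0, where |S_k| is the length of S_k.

Base case: |S_0| = 5, and 6·2^0 − 1 = 5.
Assume |S_j| = 6·2^j − 1.
Then |S_{j+1}| = |S_j| + 1 + |S_j| = 2|S_j| + 1 = 2(6·2^j − 1) + 1 = 6·2^{j+1} − 2 + 1 = 6·2^{j+1} − 1.
So the formula holds for j+1, and by induction |S_k| = 6·2^k − 1 for all k ≥ 0.

|S_k| = 6·2^k − 1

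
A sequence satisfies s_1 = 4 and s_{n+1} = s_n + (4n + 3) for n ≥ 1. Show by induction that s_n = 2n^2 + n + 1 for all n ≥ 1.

Base case: s_1 = 4, and 2·1^2 + 1 + 1 = 4.
Assume s_m = 2m^2 + m + 1.
Then s_{m+1} = s_m + (4m + 3) = (2m^2 + m + 1) + (4m + 3) = 2m^2 + 5m + 4,
and 2·(m+1)^2 + (m+1) + 1 = 2m^2 + 5m + 4.
This completes the inductive step, so s_n = 2n^2 + n + 1 for all n ≥ 1.

s_n = 2n^2 + n + 1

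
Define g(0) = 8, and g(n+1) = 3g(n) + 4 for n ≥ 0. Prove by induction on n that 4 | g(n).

Base case: g(0) = 8 = 4·2, so 4 | g(0).
Assume 4 | g(j), so g(j) = 4t for some integer t.
Then g(j+1) = 3g(j) + 4 = 3·(4t) + 4 = 4(3t + 1), so 4 | g(j+1).
So the property holds for j+1, and by induction 4 | g(n) for all n ≥ 0.

4 | g(n)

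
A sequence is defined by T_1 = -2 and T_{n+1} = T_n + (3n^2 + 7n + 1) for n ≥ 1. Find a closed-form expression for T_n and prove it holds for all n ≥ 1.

Claim: T_n = n^3 + 2n^2 − 2n − 3.

Base case: T_1 = -2, and 1^3 + 2·1^2 − 2·1 − 3 = -2.
Assume T_m = m^3 + 2m^2 − 2m − 3.
Then T_{m+1} = T_m + (3m^2 + 7m + 1) = (m^3 + 2m^2 − 2m − 3) + (3m^2 + 7m + 1) = m^3 + 5m^2 + 5m − 2,
and (m+1)^3 + 2·(m+1)^2 − 2·(m+1) − 3 = m^3 + 5m^2 + 5m − 2.
Hence T_n = n^3 + 2n^2 − 2n − 3 for every n ≥ 1, by induction.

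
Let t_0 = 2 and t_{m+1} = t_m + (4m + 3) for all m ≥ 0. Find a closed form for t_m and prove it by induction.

Claim: t_m = 2m^2 + m + 2.

Base case: t_0 = 2, and 2·0^2 + 0 + 2 = 2.
Assume t_j = 2j^2 + j + 2.
Then t_{j+1} = t_j + (4j + 3) = (2j^2 + j + 2) + (4j + 3) = 2j^2 + 5j + 5,
and 2·(j+1)^2 + (j+1) + 2 = 2j^2 + 5j + 5.
This completes the inductive step, so t_m = 2m^2 + m + 2 for all m ≥ 0.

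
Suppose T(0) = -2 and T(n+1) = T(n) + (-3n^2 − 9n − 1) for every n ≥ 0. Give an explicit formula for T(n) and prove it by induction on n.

Claim: T(n) = -n^3 − 3n^2 + 3n − 2.

Base case: T(0) = -2, and -0^3 − 3·0^2 + 3·0 − 2 = -2.
Assume T(k) = -k^3 − 3k^2 + 3k − 2.
Then T(k+1) = T(k) + (-3k^2 − 9k − 1) = (-k^3 − 3k^2 + 3k − 2) + (-3k^2 − 9k − 1) = -k^3 − 6k^2 − 6k − 3,
and -(k+1)^3 − 3·(k+1)^2 + 3·(k+1) − 2 = -k^3 − 6k^2 − 6k − 3.
This completes the inductive step, so T(n) = -n^3 − 3n^2 + 3n − 2 for all n ≥ 0.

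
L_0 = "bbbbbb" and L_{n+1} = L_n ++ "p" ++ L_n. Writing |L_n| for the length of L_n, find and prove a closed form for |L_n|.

Claim: |L_n| = 7·2^n − 1.

Base case: |L_0| = 6, and 7·2^0 − 1 = 6.
Assume |L_j| = 7·2^j − 1.
Then |L_{j+1}| = |L_j| + 1 + |L_j| = 2|L_j| + 1 = 2(7·2^j − 1) + 1 = 7·2^{j+1} − 2 + 1 = 7·2^{j+1} − 1.
Hence |L_n| = 7·2^n − 1 for every n ≥ 0, by induction.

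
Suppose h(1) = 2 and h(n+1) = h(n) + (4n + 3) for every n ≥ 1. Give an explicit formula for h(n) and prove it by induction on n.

Claim: h(n) = 2n^2 + n − 1.

Base case: h(1) = 2, and 2·1^2 + 1 − 1 = 2.
Assume h(r) = 2r^2 + r − 1.
Then h(r+1) = h(r) + (4r + 3) = (2r^2 + r − 1) + (4r + 3) = 2r^2 + 5r + 2,
and 2·(r+1)^2 + (r+1) − 1 = 2r^2 + 5r + 2.
This completes the inductive step, so h(n) = 2n^2 + n − 1 for all n ≥ 1.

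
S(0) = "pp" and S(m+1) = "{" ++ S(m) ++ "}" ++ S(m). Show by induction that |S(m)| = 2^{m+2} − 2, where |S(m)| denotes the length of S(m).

Base case: |S(0)| = 2, and 2^{0+2} − 2 = 2.
Assume |S(k)| = 2^{k+2} − 2.
Then |S(k+1)| = 1 + |S(k)| + 1 + |S(k)| = 2|S(k)| + 2 = 2(2^{k+2} − 2) + 2 = 2^{k+3} − 4 + 2 = 2^{k+3} − 2.
By induction, |S(m)| = 2^{m+2} − 2 for all m ≥ 0.

|S(m)| = 2^{m+2} − 2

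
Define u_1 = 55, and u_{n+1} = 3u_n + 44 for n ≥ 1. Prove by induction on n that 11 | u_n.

Base case: u_1 = 55 = 11·5, so 11 | u_1.
Assume 11 | u_r, so u_r = 11t for some integer t.
Then u_{r+1} = 3u_r + 44 = 3·(11t) + 44 = 11(3t + 4), so 11 | u_{r+1}.
This completes the inductive step, so 11 | u_n for all n ≥ 1.

11 | u_n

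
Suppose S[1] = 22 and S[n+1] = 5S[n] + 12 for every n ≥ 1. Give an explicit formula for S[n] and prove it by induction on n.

Claim: S[n] = 5^{n+1} − 3.

Base case: S[1] = 22, and 5^{1+1} − 3 = 25 − 3 = 22.
Assume S[r] = 5^{r+1} − 3 for some r ≥ 1.
Then S[r+1] = 5S[r] + 12 = 5·(5^{r+1} − 3) + 12 = 5^{r+2} − 15 + 12 = 5^{r+2} − 3.
By induction, S[n] = 5^{n+1} − 3 for all n ≥ 1.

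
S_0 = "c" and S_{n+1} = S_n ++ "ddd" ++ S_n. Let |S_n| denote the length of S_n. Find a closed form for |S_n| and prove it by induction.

Claim: |S_n| = 2^{n+2} − 3.

Base case: |S_0| = 1, and 2^{0+2} − 3 = 1.
Assume |S_j| = 2^{j+2} − 3.
Then |S_{j+1}| = |S_j| + 3 + |S_j| = 2|S_j| + 3 = 2(2^{j+2} − 3) + 3 = 2^{j+3} − 6 + 3 = 2^{j+3} − 3.
So the formula holds for j+1, and by induction |S_n| = 2^{n+2} − 3 for all n ≥ 0.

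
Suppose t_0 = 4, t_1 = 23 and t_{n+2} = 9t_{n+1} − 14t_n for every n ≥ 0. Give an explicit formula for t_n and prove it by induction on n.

Claim: t_n = 3·7^n + 2^n.

Base cases: t_0 = 4 and 3·7^0 + 2^0 = 4; t_1 = 23 and 3·7^1 + 2^1 = 23.
Assume t_j = 3·7^j + 2^j for all 0 ≤ j ≤ m, where m ≥ 1.
Then t_{m+1} = 9t_m − 14t_{m−1} = 9·(3·7^m + 2^m) − 14·(3·7^{m−1} + 2^{m−1}) = 3·(9·7 − 14)7^{m−1} + (9·2 − 14)2^{m−1} = 147·7^{m−1} + 4·2^{m−1} = 3·7^{m+1} + 2^{m+1}.
By strong induction, t_n = 3·7^n + 2^n for all n ≥ 0.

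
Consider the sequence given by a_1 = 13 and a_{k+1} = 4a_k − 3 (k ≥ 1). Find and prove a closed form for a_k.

Claim: a_k = 3·4^k + 1.

Base case: a_1 = 13, and 3·4^1 + 1 = 12 + 1 = 13.
Assume a_r = 3·4^r + 1 for some r ≥ 1.
Then a_{r+1} = 4a_r − 3 = 4·(3·4^r + 1) − 3 = 12·4^r + 4 − 3 = 3·4^{r+1} + 1.
So the formula holds for r+1, and by induction a_k = 3·4^k + 1 for all k ≥ 1.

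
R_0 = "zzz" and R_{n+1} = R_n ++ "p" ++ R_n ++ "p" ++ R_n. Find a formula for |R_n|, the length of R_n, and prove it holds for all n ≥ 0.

Claim: |R_n| = 4·3^n − 1.

Base case: |R_0| = 3, and 4·3^0 − 1 = 3.
Assume |R_k| = 4·3^k − 1.
Then |R_{k+1}| = 3|R_k| + 2 = 3(4·3^k − 1) + 2 = 4·3^{k+1} − 3 + 2 = 4·3^{k+1} − 1.
Hence |R_n| = 4·3^n − 1 for every n ≥ 0, by induction.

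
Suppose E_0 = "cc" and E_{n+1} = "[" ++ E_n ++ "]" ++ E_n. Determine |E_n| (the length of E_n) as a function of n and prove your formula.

Claim: |E_n| = 2^{n+2} − 2.

Base case: |E_0| = 2, and 2^{0+2} − 2 = 2.
Assume |E_m| = 2^{m+2} − 2.
Then |E_{m+1}| = 1 + |E_m| + 1 + |E_m| = 2|E_m| + 2 = 2(2^{m+2} − 2) + 2 = 2^{m+3} − 4 + 2 = 2^{m+3} − 2.
So the formula holds for m+1, and by induction |E_n| = 2^{n+2} − 2 for all n ≥ 0.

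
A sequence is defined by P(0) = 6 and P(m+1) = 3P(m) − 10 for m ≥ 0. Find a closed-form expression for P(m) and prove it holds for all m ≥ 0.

Claim: P(m) = 3^m + 5.

Base case: P(0) = 6, and 3^0 + 5 = 1 + 5 = 6.
Assume P(k) = 3^k + 5 for some k ≥ 0.
Then P(k+1) = 3P(k) − 10 = 3·(3^k + 5) − 10 = 3^{k+1} + 15 − 10 = 3^{k+1} + 5.
Hence P(m) = 3^m + 5 for every m ≥ 0, by induction.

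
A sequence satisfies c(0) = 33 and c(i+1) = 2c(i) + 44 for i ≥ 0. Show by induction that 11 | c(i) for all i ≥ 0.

Base case: c(0) = 33 = 11·3, so 11 | c(0).
Assume 11 | c(m), so c(m) = 11t for some integer t.
Then c(m+1) = 2c(m) + 44 = 2·(11t) + 44 = 11(2t + 4), so 11 | c(m+1).
So the property holds for m+1, and by induction 11 | c(i) for all i ≥ 0.

11 | c(i)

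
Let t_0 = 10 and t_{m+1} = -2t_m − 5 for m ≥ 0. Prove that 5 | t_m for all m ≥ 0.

Base case: t_0 = 10 = 5·2, so 5 | t_0.
Assume 5 | t_k, so t_k = 5s for some integer s.
Then t_{k+1} = -2t_k − 5 = -2·(5s) − 5 = 5(-2s − 1), so 5 | t_{k+1}.
By induction, 5 | t_m for all m ≥ 0.

5 | t_m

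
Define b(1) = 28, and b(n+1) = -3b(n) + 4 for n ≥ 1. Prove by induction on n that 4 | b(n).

Base case: b(1) = 28 = 4·7, so 4 | b(1).
Assume 4 | b(k), so b(k) = 4t for some integer t.
Then b(k+1) = -3b(k) + 4 = -3·(4t) + 4 = 4(-3t + 1), so 4 | b(k+1).
By induction, 4 | b(n) for all n ≥ 1.

4 | b(n)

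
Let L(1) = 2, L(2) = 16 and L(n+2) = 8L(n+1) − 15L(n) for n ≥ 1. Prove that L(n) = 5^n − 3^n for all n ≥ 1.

Base cases: L(1) = 2 and 5^1 − 3^1 = 2; L(2) = 16 and 5^2 − 3^2 = 16.
Assume L(j) = 5^j − 3^j for all 1 ≤ j ≤ m, where m ≥ 2.
Then L(m+1) = 8L(m) − 15L(m−1) = 8·(5^m − 3^m) − 15·(5^{m−1} − 3^{m−1}) = (8·5 − 15)5^{m−1} − (8·3 − 15)3^{m−1} = 25·5^{m−1} − 9·3^{m−1} = 5^{m+1} − 3^{m+1}.
Hence L(n) = 5^n − 3^n for every n ≥ 1, by strong induction.

L(n) = 5^n − 3^n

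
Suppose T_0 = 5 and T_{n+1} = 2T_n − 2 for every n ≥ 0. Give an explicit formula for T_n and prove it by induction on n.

Claim: T_n = 3·2^n + 2.

Base case: T_0 = 5, and 3·2^0 + 2 = 3 + 2 = 5.
Assume T_r = 3·2^r + 2 for some r ≥ 0.
Then T_{r+1} = 2T_r − 2 = 2·(3·2^r + 2) − 2 = 6·2^r + 4 − 2 = 3·2^{r+1} + 2.
Hence T_n = 3·2^n + 2 for every n ≥ 0, by induction.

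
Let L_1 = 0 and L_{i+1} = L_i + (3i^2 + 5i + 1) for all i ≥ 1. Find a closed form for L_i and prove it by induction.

Claim: L_i = i^3 + i^2 − i − 1.

Base case: L_1 = 0, and 1^3 + 1^2 − 1 − 1 = 0.
Assume L_j = j^3 + j^2 − j − 1.
Then L_{j+1} = L_j + (3j^2 + 5j + 1) = (j^3 + j^2 − j − 1) + (3j^2 + 5j + 1) = j^3 + 4j^2 + 4j,
and (j+1)^3 + (j+1)^2 − (j+1) − 1 = j^3 + 4j^2 + 4j.
Hence L_i = i^3 + i^2 − i − 1 for every i ≥ 1, by induction.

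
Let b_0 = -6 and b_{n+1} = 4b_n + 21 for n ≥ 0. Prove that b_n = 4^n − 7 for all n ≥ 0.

Base case: b_0 = -6, and 4^0 − 7 = 1 − 7 = -6.
Assume b_k = 4^k − 7 for some k ≥ 0.
Then b_{k+1} = 4b_k + 21 = 4·(4^k − 7) + 21 = 4^{k+1} − 28 + 21 = 4^{k+1} − 7.
This completes the inductive step, so b_n = 4^n − 7 for all n ≥ 0.

b_n = 4^n − 7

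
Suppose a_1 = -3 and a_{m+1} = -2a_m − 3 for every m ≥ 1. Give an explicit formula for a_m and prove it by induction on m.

Claim: a_m = (-2)^m − 1.

Base case: a_1 = -3, and (-2)^1 − 1 = -2 − 1 = -3.
Assume a_j = (-2)^j − 1 for some j ≥ 1.
Then a_{j+1} = -2a_j − 3 = -2·((-2)^j − 1) − 3 = -2·(-2)^j + 2 − 3 = (-2)^{j+1} − 1.
This completes the inductive step, so a_m = (-2)^m − 1 for all m ≥ 1.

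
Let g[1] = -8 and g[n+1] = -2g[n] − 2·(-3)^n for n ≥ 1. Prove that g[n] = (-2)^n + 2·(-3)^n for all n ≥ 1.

Base case: g[1] = -8, and (-2)^1 + 2·(-3)^1 = -2 − 6 = -8.
Assume g[j] = (-2)^j + 2·(-3)^j for some j ≥ 1.
Then g[j+1] = -2g[j] − 2·(-3)^j = -2·((-2)^j + 2·(-3)^j) − 2·(-3)^j = (-2)^{j+1} − 4·(-3)^j − 2·(-3)^j = (-2)^{j+1} − 6·(-3)^j = (-2)^{j+1} + 2·(-3)^{j+1}.
So the formula holds for j+1, and by induction g[n] = (-2)^n + 2·(-3)^n for all n ≥ 1.

g[n] = (-2)^n + 2·(-3)^n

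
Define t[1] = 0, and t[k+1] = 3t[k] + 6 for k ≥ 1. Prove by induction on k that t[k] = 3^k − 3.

Base case: t[1] = 0, and 3^1 − 3 = 3 − 3 = 0.
Assume t[j] = 3^j − 3 for some j ≥ 1.
Then t[j+1] = 3t[j] + 6 = 3·(3^j − 3) + 6 = 3^{j+1} − 9 + 6 = 3^{j+1} − 3.
By induction, t[k] = 3^k − 3 for all k ≥ 1.

t[k] = 3^k − 3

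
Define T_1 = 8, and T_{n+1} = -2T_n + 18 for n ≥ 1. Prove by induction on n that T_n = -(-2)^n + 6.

Base case: T_1 = 8, and -(-2)^1 + 6 = 2 + 6 = 8.
Assume T_m = -(-2)^m + 6 for some m ≥ 1.
Then T_{m+1} = -2T_m + 18 = -2·(-(-2)^m + 6) + 18 = 2·(-2)^m − 12 + 18 = -(-2)^{m+1} + 6.
This completes the inductive step, so T_n = -(-2)^n + 6 for all n ≥ 1.

T_n = -(-2)^n + 6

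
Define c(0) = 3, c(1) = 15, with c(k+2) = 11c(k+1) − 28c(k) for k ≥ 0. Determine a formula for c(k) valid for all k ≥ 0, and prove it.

Claim: c(k) = 7^k + 2·4^k.

Base cases: c(0) = 3 and 7^0 + 2·4^0 = 3; c(1) = 15 and 7^1 + 2·4^1 = 15.
Assume c(j) = 7^j + 2·4^j for all 0 ≤ j ≤ m, where m ≥ 1.
Then c(m+1) = 11c(m) − 28c(m−1) = 11·(7^m + 2·4^m) − 28·(7^{m−1} + 2·4^{m−1}) = (11·7 − 28)7^{m−1} + 2·(11·4 − 28)4^{m−1} = 49·7^{m−1} + 32·4^{m−1} = 7^{m+1} + 2·4^{m+1}.
Hence c(k) = 7^k + 2·4^k for every k ≥ 0, by strong induction.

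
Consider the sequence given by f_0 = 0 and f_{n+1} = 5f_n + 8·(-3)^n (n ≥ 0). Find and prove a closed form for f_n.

Claim: f_n = 5^n − (-3)^n.

Base case: f_0 = 0, and 5^0 − (-3)^0 = 1 − 1 = 0.
Assume f_r = 5^r − (-3)^r for some r ≥ 0.
Then f_{r+1} = 5f_r + 8·(-3)^r = 5·(5^r − (-3)^r) + 8·(-3)^r = 5^{r+1} − 5·(-3)^r + 8·(-3)^r = 5^{r+1} + 3·(-3)^r = 5^{r+1} − (-3)^{r+1}.
This completes the inductive step, so f_n = 5^n − (-3)^n for all n ≥ 0.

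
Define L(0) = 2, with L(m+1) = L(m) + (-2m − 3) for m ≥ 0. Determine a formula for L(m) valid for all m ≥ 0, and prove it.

Claim: L(m) = -m^2 − 2m + 2.

Base case: L(0) = 2, and -0^2 − 2·0 + 2 = 2.
Assume L(r) = -r^2 − 2r + 2.
Then L(r+1) = L(r) + (-2r − 3) = (-r^2 − 2r + 2) + (-2r − 3) = -r^2 − 4r − 1,
and -(r+1)^2 − 2·(r+1) + 2 = -r^2 − 4r − 1.
This completes the inductive step, so L(m) = -m^2 − 2m + 2 for all m ≥ 0.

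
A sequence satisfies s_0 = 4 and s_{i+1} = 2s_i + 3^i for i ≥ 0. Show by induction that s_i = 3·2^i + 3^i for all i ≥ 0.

Base case: s_0 = 4, and 3·2^0 + 3^0 = 3 + 1 = 4.
Assume s_m = 3·2^m + 3^m for some m ≥ 0.
Then s_{m+1} = 2s_m + 3^m = 2·(3·2^m + 3^m) + 3^m = 3·2^{m+1} + 2·3^m + 3^m = 3·2^{m+1} + 3·3^m = 3·2^{m+1} + 3^{m+1}.
Hence s_i = 3·2^i + 3^i for every i ≥ 0, by induction.

s_i = 3·2^i + 3^i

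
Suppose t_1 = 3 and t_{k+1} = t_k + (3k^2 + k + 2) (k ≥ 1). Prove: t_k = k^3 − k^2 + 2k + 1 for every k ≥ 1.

Base case: t_1 = 3, and 1^3 − 1^2 + 2·1 + 1 = 3.
Assume t_r = r^3 − r^2 + 2r + 1.
Then t_{r+1} = t_r + (3r^2 + r + 2) = (r^3 − r^2 + 2r + 1) + (3r^2 + r + 2) = r^3 + 2r^2 + 3r + 3,
and (r+1)^3 − (r+1)^2 + 2·(r+1) + 1 = r^3 + 2r^2 + 3r + 3.
By induction, t_k = k^3 − k^2 + 2k + 1 for all k ≥ 1.

t_k = k^3 − k^2 + 2k + 1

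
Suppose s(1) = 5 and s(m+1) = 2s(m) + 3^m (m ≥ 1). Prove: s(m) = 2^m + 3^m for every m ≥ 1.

Base case: s(1) = 5, and 2^1 + 3^1 = 2 + 3 = 5.
Assume s(j) = 2^j + 3^j for some j ≥ 1.
Then s(j+1) = 2s(j) + 3^j = 2·(2^j + 3^j) + 3^j = 2^{j+1} + 2·3^j + 3^j = 2^{j+1} + 3·3^j = 2^{j+1} + 3^{j+1}.
So the formula holds for j+1, and by induction s(m) = 2^m + 3^m for all m ≥ 1.

s(m) = 2^m + 3^m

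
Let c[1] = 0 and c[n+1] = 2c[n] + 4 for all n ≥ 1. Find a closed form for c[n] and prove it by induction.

Claim: c[n] = 2^{n+1} − 4.

Base case: c[1] = 0, and 2^{1+1} − 4 = 4 − 4 = 0.
Assume c[j] = 2^{j+1} − 4 for some j ≥ 1.
Then c[j+1] = 2c[j] + 4 = 2·(2^{j+1} − 4) + 4 = 2^{j+2} − 8 + 4 = 2^{j+2} − 4.
This completes the inductive step, so c[n] = 2^{n+1} − 4 for all n ≥ 1.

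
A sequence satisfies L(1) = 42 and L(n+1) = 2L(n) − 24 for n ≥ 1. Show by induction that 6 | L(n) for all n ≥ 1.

Base case: L(1) = 42 = 6·7, so 6 | L(1).
Assume 6 | L(r), so L(r) = 6t for some integer t.
Then L(r+1) = 2L(r) − 24 = 2·(6t) − 24 = 6(2t − 4), so 6 | L(r+1).
This completes the inductive step, so 6 | L(n) for all n ≥ 1.

6 | L(n)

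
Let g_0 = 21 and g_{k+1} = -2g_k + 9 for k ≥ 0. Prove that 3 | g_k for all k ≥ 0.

Base case: g_0 = 21 = 3·7, so 3 | g_0.
Assume 3 | g_r, so g_r = 3t for some integer t.
Then g_{r+1} = -2g_r + 9 = -2·(3t) + 9 = 3(-2t + 3), so 3 | g_{r+1}.
So the property holds for r+1, and by induction 3 | g_k for all k ≥ 0.

3 | g_k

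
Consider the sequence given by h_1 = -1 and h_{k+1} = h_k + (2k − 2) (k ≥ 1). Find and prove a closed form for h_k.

Claim: h_k = k^2 − 3k + 1.

Base case: h_1 = -1, and 1^2 − 3·1 + 1 = -1.
Assume h_r = r^2 − 3r + 1.
Then h_{r+1} = h_r + (2r − 2) = (r^2 − 3r + 1) + (2r − 2) = r^2 − r − 1,
and (r+1)^2 − 3·(r+1) + 1 = r^2 − r − 1.
This completes the inductive step, so h_k = k^2 − 3k + 1 for all k ≥ 1.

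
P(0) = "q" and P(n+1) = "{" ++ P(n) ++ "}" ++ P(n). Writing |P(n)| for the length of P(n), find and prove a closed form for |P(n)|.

Claim: |P(n)| = 3·2^n − 2.

Base case: |P(0)| = 1, and 3·2^0 − 2 = 1.
Assume |P(j)| = 3·2^j − 2.
Then |P(j+1)| = 1 + |P(j)| + 1 + |P(j)| = 2|P(j)| + 2 = 2(3·2^j − 2) + 2 = 3·2^{j+1} − 4 + 2 = 3·2^{j+1} − 2.
So the formula holds for j+1, and by induction |P(n)| = 3·2^n − 2 for all n ≥ 0.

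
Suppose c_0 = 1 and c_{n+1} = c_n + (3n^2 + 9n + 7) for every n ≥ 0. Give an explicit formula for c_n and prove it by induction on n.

Claim: c_n = n^3 + 3n^2 + 3n + 1.

Base case: c_0 = 1, and 0^3 + 3·0^2 + 3·0 + 1 = 1.
Assume c_k = k^3 + 3k^2 + 3k + 1.
Then c_{k+1} = c_k + (3k^2 + 9k + 7) = (k^3 + 3k^2 + 3k + 1) + (3k^2 + 9k + 7) = k^3 + 6k^2 + 12k + 8,
and (k+1)^3 + 3·(k+1)^2 + 3·(k+1) + 1 = k^3 + 6k^2 + 12k + 8.
By induction, c_n = n^3 + 3n^2 + 3n + 1 for all n ≥ 0.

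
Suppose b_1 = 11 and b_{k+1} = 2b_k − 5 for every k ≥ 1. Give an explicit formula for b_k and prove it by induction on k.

Claim: b_k = 3·2^k + 5.

Base case: b_1 = 11, and 3·2^1 + 5 = 6 + 5 = 11.
Assume b_m = 3·2^m + 5 for some m ≥ 1.
Then b_{m+1} = 2b_m − 5 = 2·(3·2^m + 5) − 5 = 6·2^m + 10 − 5 = 3·2^{m+1} + 5.
This completes the inductive step, so b_k = 3·2^k + 5 for all k ≥ 1.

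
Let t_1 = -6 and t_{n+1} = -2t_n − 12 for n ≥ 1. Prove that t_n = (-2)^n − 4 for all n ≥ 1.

Base case: t_1 = -6, and (-2)^1 − 4 = -2 − 4 = -6.
Assume t_r = (-2)^r − 4 for some r ≥ 1.
Then t_{r+1} = -2t_r − 12 = -2·((-2)^r − 4) − 12 = -2·(-2)^r + 8 − 12 = (-2)^{r+1} − 4.
Hence t_n = (-2)^n − 4 for every n ≥ 1, by induction.

t_n = (-2)^n − 4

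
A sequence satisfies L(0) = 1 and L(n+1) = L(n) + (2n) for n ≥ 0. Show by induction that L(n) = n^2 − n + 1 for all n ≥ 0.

Base case: L(0) = 1, and 0^2 − 0 + 1 = 1.
Assume L(m) = m^2 − m + 1.
Then L(m+1) = L(m) + (2m) = (m^2 − m + 1) + (2m) = m^2 + m + 1,
and (m+1)^2 − (m+1) + 1 = m^2 + m + 1.
This completes the inductive step, so L(n) = n^2 − n + 1 for all n ≥ 0.

L(n) = n^2 − n + 1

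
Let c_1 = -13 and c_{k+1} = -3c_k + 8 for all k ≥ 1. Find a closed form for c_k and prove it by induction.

Claim: c_k = 5·(-3)^k + 2.

Base case: c_1 = -13, and 5·(-3)^1 + 2 = -15 + 2 = -13.
Assume c_m = 5·(-3)^m + 2 for some m ≥ 1.
Then c_{m+1} = -3c_m + 8 = -3·(5·(-3)^m + 2) + 8 = -15·(-3)^m − 6 + 8 = 5·(-3)^{m+1} + 2.
So the formula holds for m+1, and by induction c_k = 5·(-3)^k + 2 for all k ≥ 1.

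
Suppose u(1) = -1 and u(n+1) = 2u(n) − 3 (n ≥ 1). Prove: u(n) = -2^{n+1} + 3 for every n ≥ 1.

Base case: u(1) = -1, and -2^{1+1} + 3 = -4 + 3 = -1.
Assume u(m) = -2^{m+1} + 3 for some m ≥ 1.
Then u(m+1) = 2u(m) − 3 = 2·(-2^{m+1} + 3) − 3 = -2^{m+2} + 6 − 3 = -2^{m+2} + 3.
Hence u(n) = -2^{n+1} + 3 for every n ≥ 1, by induction.

u(n) = -2^{n+1} + 3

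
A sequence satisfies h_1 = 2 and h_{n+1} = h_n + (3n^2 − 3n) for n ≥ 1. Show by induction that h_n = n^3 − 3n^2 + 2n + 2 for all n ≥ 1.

Base case: h_1 = 2, and 1^3 − 3·1^2 + 2·1 + 2 = 2.
Assume h_k = k^3 − 3k^2 + 2k + 2.
Then h_{k+1} = h_k + (3k^2 − 3k) = (k^3 − 3k^2 + 2k + 2) + (3k^2 − 3k) = k^3 − k + 2,
and (k+1)^3 − 3·(k+1)^2 + 2·(k+1) + 2 = k^3 − k + 2.
Hence h_n = n^3 − 3n^2 + 2n + 2 for every n ≥ 1, by induction.

h_n = n^3 − 3n^2 + 2n + 2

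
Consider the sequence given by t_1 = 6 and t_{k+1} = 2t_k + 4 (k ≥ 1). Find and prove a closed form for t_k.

Claim: t_k = 5·2^k − 4.

Base case: t_1 = 6, and 5·2^1 − 4 = 10 − 4 = 6.
Assume t_m = 5·2^m − 4 for some m ≥ 1.
Then t_{m+1} = 2t_m + 4 = 2·(5·2^m − 4) + 4 = 10·2^m − 8 + 4 = 5·2^{m+1} − 4.
This completes the inductive step, so t_k = 5·2^k − 4 for all k ≥ 1.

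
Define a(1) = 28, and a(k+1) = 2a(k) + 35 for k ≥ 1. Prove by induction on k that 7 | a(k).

Base case: a(1) = 28 = 7·4, so 7 | a(1).
Assume 7 | a(j), so a(j) = 7t for some integer t.
Then a(j+1) = 2a(j) + 35 = 2·(7t) + 35 = 7(2t + 5), so 7 | a(j+1).
Hence 7 | a(k) for every k ≥ 1, by induction.

7 | a(k)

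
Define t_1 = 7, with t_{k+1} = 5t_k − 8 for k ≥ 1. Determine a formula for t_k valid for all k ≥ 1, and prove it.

Claim: t_k = 5^k + 2.

Base case: t_1 = 7, and 5^1 + 2 = 5 + 2 = 7.
Assume t_j = 5^j + 2 for some j ≥ 1.
Then t_{j+1} = 5t_j − 8 = 5·(5^j + 2) − 8 = 5^{j+1} + 10 − 8 = 5^{j+1} + 2.
This completes the inductive step, so t_k = 5^k + 2 for all k ≥ 1.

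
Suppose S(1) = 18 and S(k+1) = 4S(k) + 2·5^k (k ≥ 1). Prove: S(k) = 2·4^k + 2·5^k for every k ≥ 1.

Base case: S(1) = 18, and 2·4^1 + 2·5^1 = 8 + 10 = 18.
Assume S(j) = 2·4^j + 2·5^j for some j ≥ 1.
Then S(j+1) = 4S(j) + 2·5^j = 4·(2·4^j + 2·5^j) + 2·5^j = 2·4^{j+1} + 8·5^j + 2·5^j = 2·4^{j+1} + 10·5^j = 2·4^{j+1} + 2·5^{j+1}.
So the formula holds for j+1, and by induction S(k) = 2·4^k + 2·5^k for all k ≥ 1.

S(k) = 2·4^k + 2·5^k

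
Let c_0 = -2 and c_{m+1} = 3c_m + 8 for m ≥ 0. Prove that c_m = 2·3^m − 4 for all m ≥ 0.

Base case: c_0 = -2, and 2·3^0 − 4 = 2 − 4 = -2.
Assume c_j = 2·3^j − 4 for some j ≥ 0.
Then c_{j+1} = 3c_j + 8 = 3·(2·3^j − 4) + 8 = 6·3^j − 12 + 8 = 2·3^{j+1} − 4.
By induction, c_m = 2·3^m − 4 for all m ≥ 0.

c_m = 2·3^m − 4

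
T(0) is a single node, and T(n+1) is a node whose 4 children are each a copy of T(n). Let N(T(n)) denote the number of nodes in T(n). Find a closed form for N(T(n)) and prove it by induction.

Claim: N(T(n)) = (4^{n+1} − 1)/3.

Base case: N(T(0)) = 1, and (4^{0+1} − 1)/3 = 1.
Assume N(T(m)) = (4^{m+1} − 1)/3.
Then N(T(m+1)) = 1 + 4N(T(m)) = 1 + 4·(4^{m+1} − 1)/3 = 1 + (4^{m+2} − 4)/3 = (3 + 4^{m+2} − 4)/3 = (4^{m+2} − 1)/3.
This completes the inductive step, so N(T(n)) = (4^{n+1} − 1)/3 for all n ≥ 0.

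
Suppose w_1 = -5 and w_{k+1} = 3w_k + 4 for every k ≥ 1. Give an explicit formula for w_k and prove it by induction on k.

Claim: w_k = -3^k − 2.

Base case: w_1 = -5, and -3^1 − 2 = -3 − 2 = -5.
Assume w_r = -3^r − 2 for some r ≥ 1.
Then w_{r+1} = 3w_r + 4 = 3·(-3^r − 2) + 4 = -3^{r+1} − 6 + 4 = -3^{r+1} − 2.
Hence w_k = -3^k − 2 for every k ≥ 1, by induction.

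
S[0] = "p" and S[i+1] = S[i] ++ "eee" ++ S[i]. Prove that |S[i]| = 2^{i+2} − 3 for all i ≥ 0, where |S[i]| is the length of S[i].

Base case: |S[0]| = 1, and 2^{0+2} − 3 = 1.
Assume |S[k]| = 2^{k+2} − 3.
Then |S[k+1]| = |S[k]| + 3 + |S[k]| = 2|S[k]| + 3 = 2(2^{k+2} − 3) + 3 = 2^{k+3} − 6 + 3 = 2^{k+3} − 3.
Hence |S[i]| = 2^{i+2} − 3 for every i ≥ 0, by induction.

|S[i]| = 2^{i+2} − 3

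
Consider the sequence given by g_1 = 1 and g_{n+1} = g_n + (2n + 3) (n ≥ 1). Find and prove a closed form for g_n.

Claim: g_n = n^2 + 2n − 2.

Base case: g_1 = 1, and 1^2 + 2·1 − 2 = 1.
Assume g_m = m^2 + 2m − 2.
Then g_{m+1} = g_m + (2m + 3) = (m^2 + 2m − 2) + (2m + 3) = m^2 + 4m + 1,
and (m+1)^2 + 2·(m+1) − 2 = m^2 + 4m + 1.
Hence g_n = n^2 + 2n − 2 for every n ≥ 1, by induction.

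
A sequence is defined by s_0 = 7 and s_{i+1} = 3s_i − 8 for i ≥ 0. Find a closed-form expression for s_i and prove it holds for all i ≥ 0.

Claim: s_i = 3^{i+1} + 4.

Base case: s_0 = 7, and 3^{0+1} + 4 = 3 + 4 = 7.
Assume s_m = 3^{m+1} + 4 for some m ≥ 0.
Then s_{m+1} = 3s_m − 8 = 3·(3^{m+1} + 4) − 8 = 3^{m+2} + 12 − 8 = 3^{m+2} + 4.
So the formula holds for m+1, and by induction s_i = 3^{i+1} + 4 for all i ≥ 0.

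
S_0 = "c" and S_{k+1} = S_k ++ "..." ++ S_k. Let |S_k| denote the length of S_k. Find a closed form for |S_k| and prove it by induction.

Claim: |S_k| = 2^{k+2} − 3.

Base case: |S_0| = 1, and 2^{0+2} − 3 = 1.
Assume |S_j| = 2^{j+2} − 3.
Then |S_{j+1}| = |S_j| + 3 + |S_j| = 2|S_j| + 3 = 2(2^{j+2} − 3) + 3 = 2^{j+3} − 6 + 3 = 2^{j+3} − 3.
This completes the inductive step, so |S_k| = 2^{k+2} − 3 for all k ≥ 0.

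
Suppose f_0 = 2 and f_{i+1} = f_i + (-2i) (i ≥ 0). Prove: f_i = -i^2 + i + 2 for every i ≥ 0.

Base case: f_0 = 2, and -0^2 + 0 + 2 = 2.
Assume f_j = -j^2 + j + 2.
Then f_{j+1} = f_j + (-2j) = (-j^2 + j + 2) + (-2j) = -j^2 − j + 2,
and -(j+1)^2 + (j+1) + 2 = -j^2 − j + 2.
Hence f_i = -i^2 + i + 2 for every i ≥ 0, by induction.

f_i = -i^2 + i + 2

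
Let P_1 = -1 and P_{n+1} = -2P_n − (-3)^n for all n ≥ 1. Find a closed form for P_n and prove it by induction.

Claim: P_n = -(-2)^n + (-3)^n.

Base case: P_1 = -1, and -(-2)^1 + (-3)^1 = 2 − 3 = -1.
Assume P_r = -(-2)^r + (-3)^r for some r ≥ 1.
Then P_{r+1} = -2P_r − (-3)^r = -2·(-(-2)^r + (-3)^r) − (-3)^r = -(-2)^{r+1} − 2·(-3)^r − (-3)^r = -(-2)^{r+1} − 3·(-3)^r = -(-2)^{r+1} + (-3)^{r+1}.
By induction, P_n = -(-2)^n + (-3)^n for all n ≥ 1.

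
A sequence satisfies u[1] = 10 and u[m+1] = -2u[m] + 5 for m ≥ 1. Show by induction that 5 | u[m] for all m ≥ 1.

Base case: u[1] = 10 = 5·2, so 5 | u[1].
Assume 5 | u[k], so u[k] = 5t for some integer t.
Then u[k+1] = -2u[k] + 5 = -2·(5t) + 5 = 5(-2t + 1), so 5 | u[k+1].
By induction, 5 | u[m] for all m ≥ 1.

5 | u[m]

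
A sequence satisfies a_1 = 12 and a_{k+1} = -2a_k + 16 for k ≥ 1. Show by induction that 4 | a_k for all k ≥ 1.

Base case: a_1 = 12 = 4·3, so 4 | a_1.
Assume 4 | a_r, so a_r = 4t for some integer t.
Then a_{r+1} = -2a_r + 16 = -2·(4t) + 16 = 4(-2t + 4), so 4 | a_{r+1}.
So the property holds for r+1, and by induction 4 | a_k for all k ≥ 1.

4 | a_k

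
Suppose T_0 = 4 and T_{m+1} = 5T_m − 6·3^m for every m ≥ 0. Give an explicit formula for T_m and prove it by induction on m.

Claim: T_m = 5^m + 3·3^m.

Base case: T_0 = 4, and 5^0 + 3·3^0 = 1 + 3 = 4.
Assume T_k = 5^k + 3·3^k for some k ≥ 0.
Then T_{k+1} = 5T_k − 6·3^k = 5·(5^k + 3·3^k) − 6·3^k = 5^{k+1} + 15·3^k − 6·3^k = 5^{k+1} + 9·3^k = 5^{k+1} + 3·3^{k+1}.
Hence T_m = 5^m + 3·3^m for every m ≥ 0, by induction.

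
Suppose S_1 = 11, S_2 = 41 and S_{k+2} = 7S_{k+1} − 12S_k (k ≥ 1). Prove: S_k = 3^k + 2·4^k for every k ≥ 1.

Base cases: S_1 = 11 and 3^1 + 2·4^1 = 11; S_2 = 41 and 3^2 + 2·4^2 = 41.
Assume S_j = 3^j + 2·4^j for all 1 ≤ j ≤ m, where m ≥ 2.
Then S_{m+1} = 7S_m − 12S_{m−1} = 7·(3^m + 2·4^m) − 12·(3^{m−1} + 2·4^{m−1}) = (7·3 − 12)3^{m−1} + 2·(7·4 − 12)4^{m−1} = 9·3^{m−1} + 32·4^{m−1} = 3^{m+1} + 2·4^{m+1}.
So the formula holds for m+1, and by strong induction S_k = 3^k + 2·4^k for all k ≥ 1.

S_k = 3^k + 2·4^k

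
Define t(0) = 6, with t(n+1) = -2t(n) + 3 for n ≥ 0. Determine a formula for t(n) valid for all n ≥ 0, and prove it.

Claim: t(n) = 5·(-2)^n + 1.

Base case: t(0) = 6, and 5·(-2)^0 + 1 = 5 + 1 = 6.
Assume t(r) = 5·(-2)^r + 1 for some r ≥ 0.
Then t(r+1) = -2t(r) + 3 = -2·(5·(-2)^r + 1) + 3 = -10·(-2)^r − 2 + 3 = 5·(-2)^{r+1} + 1.
Hence t(n) = 5·(-2)^n + 1 for every n ≥ 0, by induction.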